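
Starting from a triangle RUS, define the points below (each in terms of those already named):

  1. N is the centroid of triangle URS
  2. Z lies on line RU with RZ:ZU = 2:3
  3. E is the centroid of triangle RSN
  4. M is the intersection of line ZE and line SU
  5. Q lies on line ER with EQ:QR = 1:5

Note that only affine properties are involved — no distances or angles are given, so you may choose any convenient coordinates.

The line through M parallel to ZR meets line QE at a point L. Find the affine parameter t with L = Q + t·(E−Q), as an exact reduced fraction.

Assign R = (0, 0), U = (1, 0), S = (0, 1) — the answer is frame-independent, so this choice is without loss of generality.
1. N is the centroid of triangle URS ⇒ N = (1/3, 1/3)
2. Z lies on line RU with RZ:ZU = 2:3 ⇒ Z = (2/5, 0)
3. E is the centroid of triangle RSN ⇒ E = (1/9, 4/9)
4. M is the intersection of line ZE and line SU ⇒ M = (-5/7, 12/7)
5. Q lies on line ER with EQ:QR = 1:5 ⇒ Q = (5/54, 10/27)
through M parallel to ZR: direction (-2/5, 0); meets QE at L = (3/7, 12/7)
L = Q + t·(E−Q) with t = 127/7

t = 127/7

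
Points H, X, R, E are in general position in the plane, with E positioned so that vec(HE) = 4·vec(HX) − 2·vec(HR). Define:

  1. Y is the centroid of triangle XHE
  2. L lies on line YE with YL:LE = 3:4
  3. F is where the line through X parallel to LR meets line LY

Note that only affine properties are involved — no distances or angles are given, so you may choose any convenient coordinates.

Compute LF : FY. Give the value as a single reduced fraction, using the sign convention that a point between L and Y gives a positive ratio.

LF:FY = 3/2

Work in coordinates with H = (0, 0), X = (1, 0), R = (0, 1), E = (4, -2).
1. Y is the centroid of triangle XHE ⇒ Y = (5/3, -2/3)
2. L lies on line YE with YL:LE = 3:4 ⇒ L = (8/3, -26/21)
3. F is where the line through X parallel to LR meets line LY ⇒ F = (31/15, -94/105)
F = L + t·(Y−L) with t = 3/5, so LF:FY = t:(1−t) = 3/5:2/5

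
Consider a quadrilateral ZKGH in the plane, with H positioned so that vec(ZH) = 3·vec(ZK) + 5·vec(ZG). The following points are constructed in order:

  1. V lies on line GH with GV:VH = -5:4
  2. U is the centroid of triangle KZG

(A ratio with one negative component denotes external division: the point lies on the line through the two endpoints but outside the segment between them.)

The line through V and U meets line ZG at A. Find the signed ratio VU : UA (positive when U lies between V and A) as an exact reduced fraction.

Assign Z = (0, 0), K = (1, 0), G = (0, 1), H = (3, 5) — the answer is frame-independent, so this choice is without loss of generality.
1. V lies on line GH with GV:VH = -5:4 ⇒ V = (15, 21)
2. U is the centroid of triangle KZG ⇒ U = (1/3, 1/3)
line VU meets ZG at A = (0, -3/22)
U = V + t·(A−V) with t = 44/45, so VU:UA = 44/45:1/45

VU:UA = 44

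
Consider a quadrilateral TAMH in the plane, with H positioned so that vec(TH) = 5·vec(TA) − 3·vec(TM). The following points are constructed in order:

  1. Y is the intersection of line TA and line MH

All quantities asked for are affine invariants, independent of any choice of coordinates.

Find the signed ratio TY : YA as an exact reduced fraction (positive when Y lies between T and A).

TY:YA = -5

Choose coordinates T = (0, 0), A = (1, 0), M = (0, 1), H = (5, -3).
1. Y is the intersection of line TA and line MH ⇒ Y = (5/4, 0)
Y = T + t·(A−T) with t = 5/4, so TY:YA = t:(1−t) = 5/4:-1/4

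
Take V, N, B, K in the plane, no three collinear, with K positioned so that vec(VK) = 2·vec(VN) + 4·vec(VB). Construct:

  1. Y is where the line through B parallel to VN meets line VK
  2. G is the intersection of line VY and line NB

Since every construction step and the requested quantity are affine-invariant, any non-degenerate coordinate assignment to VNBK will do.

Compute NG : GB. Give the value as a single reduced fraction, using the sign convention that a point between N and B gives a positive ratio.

Choose coordinates V = (0, 0), N = (1, 0), B = (0, 1), K = (2, 4).
1. Y is where the line through B parallel to VN meets line VK ⇒ Y = (1/2, 1)
2. G is the intersection of line VY and line NB ⇒ G = (1/3, 2/3)
G = N + t·(B−N) with t = 2/3, so NG:GB = t:(1−t) = 2/3:1/3

NG:GB = 2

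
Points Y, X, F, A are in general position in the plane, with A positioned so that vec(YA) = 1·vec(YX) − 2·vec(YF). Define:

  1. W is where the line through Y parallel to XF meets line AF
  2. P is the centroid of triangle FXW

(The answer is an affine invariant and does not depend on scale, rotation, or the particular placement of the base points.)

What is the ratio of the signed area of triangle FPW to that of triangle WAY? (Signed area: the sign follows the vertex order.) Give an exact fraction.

[FPW]:[WAY] = 2/3

Set Y = (0, 0), X = (1, 0), F = (0, 1), A = (1, -2); any affine frame gives the same invariant.
1. W is where the line through Y parallel to XF meets line AF ⇒ W = (1/2, -1/2)
2. P is the centroid of triangle FXW ⇒ P = (1/2, 1/6)
2·[FPW] = -1/3, 2·[WAY] = -1/2
[FPW]:[WAY] = -1/3:-1/2 = 2/3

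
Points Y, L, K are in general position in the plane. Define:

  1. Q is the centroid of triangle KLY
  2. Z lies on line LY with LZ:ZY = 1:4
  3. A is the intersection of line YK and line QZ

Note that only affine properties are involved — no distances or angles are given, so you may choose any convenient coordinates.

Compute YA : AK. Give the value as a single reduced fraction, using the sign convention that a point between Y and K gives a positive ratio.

Set Y = (0, 0), L = (1, 0), K = (0, 1); any affine frame gives the same invariant.
1. Q is the centroid of triangle KLY ⇒ Q = (1/3, 1/3)
2. Z lies on line LY with LZ:ZY = 1:4 ⇒ Z = (4/5, 0)
3. A is the intersection of line YK and line QZ ⇒ A = (0, 4/7)
A = Y + t·(K−Y) with t = 4/7, so YA:AK = t:(1−t) = 4/7:3/7

YA:AK = 4/3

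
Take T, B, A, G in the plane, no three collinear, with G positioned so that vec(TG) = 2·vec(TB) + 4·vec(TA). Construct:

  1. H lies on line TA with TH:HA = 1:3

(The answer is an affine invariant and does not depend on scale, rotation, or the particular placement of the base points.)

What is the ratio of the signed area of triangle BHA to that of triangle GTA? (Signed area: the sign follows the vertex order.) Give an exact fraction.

Work in coordinates with T = (0, 0), B = (1, 0), A = (0, 1), G = (2, 4).
1. H lies on line TA with TH:HA = 1:3 ⇒ H = (0, 1/4)
2·[BHA] = -3/4, 2·[GTA] = -2
[BHA]:[GTA] = -3/4:-2 = 3/8

[BHA]:[GTA] = 3/8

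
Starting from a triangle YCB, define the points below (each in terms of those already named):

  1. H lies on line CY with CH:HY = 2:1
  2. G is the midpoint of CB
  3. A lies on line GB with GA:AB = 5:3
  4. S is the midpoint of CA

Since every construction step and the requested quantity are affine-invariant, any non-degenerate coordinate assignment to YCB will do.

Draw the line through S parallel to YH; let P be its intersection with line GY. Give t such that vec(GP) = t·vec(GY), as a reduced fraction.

t = 3/16

Assign Y = (0, 0), C = (1, 0), B = (0, 1) — the answer is frame-independent, so this choice is without loss of generality.
1. H lies on line CY with CH:HY = 2:1 ⇒ H = (1/3, 0)
2. G is the midpoint of CB ⇒ G = (1/2, 1/2)
3. A lies on line GB with GA:AB = 5:3 ⇒ A = (3/16, 13/16)
4. S is the midpoint of CA ⇒ S = (19/32, 13/32)
through S parallel to YH: direction (1/3, 0); meets GY at P = (13/32, 13/32)
P = G + t·(Y−G) with t = 3/16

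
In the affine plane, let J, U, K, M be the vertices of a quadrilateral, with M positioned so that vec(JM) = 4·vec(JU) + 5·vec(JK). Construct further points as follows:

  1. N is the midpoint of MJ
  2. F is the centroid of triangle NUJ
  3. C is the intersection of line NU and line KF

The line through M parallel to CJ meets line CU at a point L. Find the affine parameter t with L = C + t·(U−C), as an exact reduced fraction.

Choose coordinates J = (0, 0), U = (1, 0), K = (0, 1), M = (4, 5).
1. N is the midpoint of MJ ⇒ N = (2, 5/2)
2. F is the centroid of triangle NUJ ⇒ F = (1, 5/6)
3. C is the intersection of line NU and line KF ⇒ C = (21/16, 25/32)
through M parallel to CJ: direction (-21/16, -25/32); meets CU at L = (43/16, 135/32)
L = C + t·(U−C) with t = -22/5

t = -22/5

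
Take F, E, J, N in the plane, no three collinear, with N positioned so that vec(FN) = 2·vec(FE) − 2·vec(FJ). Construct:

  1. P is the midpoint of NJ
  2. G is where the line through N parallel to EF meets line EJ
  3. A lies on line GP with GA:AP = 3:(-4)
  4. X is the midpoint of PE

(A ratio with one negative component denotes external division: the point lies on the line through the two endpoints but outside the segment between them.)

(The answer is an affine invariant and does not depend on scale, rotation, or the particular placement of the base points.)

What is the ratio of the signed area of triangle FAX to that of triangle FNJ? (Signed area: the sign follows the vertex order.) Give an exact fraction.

Set F = (0, 0), E = (1, 0), J = (0, 1), N = (2, -2); any affine frame gives the same invariant.
1. P is the midpoint of NJ ⇒ P = (1, -1/2)
2. G is where the line through N parallel to EF meets line EJ ⇒ G = (3, -2)
3. A lies on line GP with GA:AP = 3:(-4) ⇒ A = (9, -13/2)
4. X is the midpoint of PE ⇒ X = (1, -1/4)
2·[FAX] = 17/4, 2·[FNJ] = 2
[FAX]:[FNJ] = 17/4:2 = 17/8

[FAX]:[FNJ] = 17/8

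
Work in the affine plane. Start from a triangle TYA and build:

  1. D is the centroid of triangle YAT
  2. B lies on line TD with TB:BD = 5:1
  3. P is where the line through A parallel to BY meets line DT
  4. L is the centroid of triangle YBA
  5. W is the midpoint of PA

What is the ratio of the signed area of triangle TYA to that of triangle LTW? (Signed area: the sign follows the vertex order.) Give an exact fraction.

[TYA]:[LTW] = -108/23

Choose coordinates T = (0, 0), Y = (1, 0), A = (0, 1).
1. D is the centroid of triangle YAT ⇒ D = (1/3, 1/3)
2. B lies on line TD with TB:BD = 5:1 ⇒ B = (5/18, 5/18)
3. P is where the line through A parallel to BY meets line DT ⇒ P = (13/18, 13/18)
4. L is the centroid of triangle YBA ⇒ L = (23/54, 23/54)
5. W is the midpoint of PA ⇒ W = (13/36, 31/36)
2·[TYA] = 1, 2·[LTW] = -23/108
[TYA]:[LTW] = 1:-23/108 = -108/23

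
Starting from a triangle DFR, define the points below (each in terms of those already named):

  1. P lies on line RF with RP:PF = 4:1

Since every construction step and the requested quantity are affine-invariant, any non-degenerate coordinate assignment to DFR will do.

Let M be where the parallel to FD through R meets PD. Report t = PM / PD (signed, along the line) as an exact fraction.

Choose coordinates D = (0, 0), F = (1, 0), R = (0, 1).
1. P lies on line RF with RP:PF = 4:1 ⇒ P = (4/5, 1/5)
through R parallel to FD: direction (-1, 0); meets PD at M = (4, 1)
M = P + t·(D−P) with t = -4

t = -4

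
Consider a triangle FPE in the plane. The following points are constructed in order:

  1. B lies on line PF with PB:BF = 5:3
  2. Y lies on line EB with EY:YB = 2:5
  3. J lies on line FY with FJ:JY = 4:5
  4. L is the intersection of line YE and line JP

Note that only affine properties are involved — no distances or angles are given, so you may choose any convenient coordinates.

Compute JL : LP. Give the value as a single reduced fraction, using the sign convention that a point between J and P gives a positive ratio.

JL:LP = 1/3

Choose coordinates F = (0, 0), P = (1, 0), E = (0, 1).
1. B lies on line PF with PB:BF = 5:3 ⇒ B = (3/8, 0)
2. Y lies on line EB with EY:YB = 2:5 ⇒ Y = (3/28, 5/7)
3. J lies on line FY with FJ:JY = 4:5 ⇒ J = (1/21, 20/63)
4. L is the intersection of line YE and line JP ⇒ L = (2/7, 5/21)
L = J + t·(P−J) with t = 1/4, so JL:LP = t:(1−t) = 1/4:3/4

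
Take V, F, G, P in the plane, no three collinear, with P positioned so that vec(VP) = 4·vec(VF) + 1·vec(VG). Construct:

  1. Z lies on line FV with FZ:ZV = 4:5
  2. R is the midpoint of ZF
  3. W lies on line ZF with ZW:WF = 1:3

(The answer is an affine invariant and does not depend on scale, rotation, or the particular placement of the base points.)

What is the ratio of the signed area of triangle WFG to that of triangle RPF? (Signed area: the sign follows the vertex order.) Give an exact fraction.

Set V = (0, 0), F = (1, 0), G = (0, 1), P = (4, 1); any affine frame gives the same invariant.
1. Z lies on line FV with FZ:ZV = 4:5 ⇒ Z = (5/9, 0)
2. R is the midpoint of ZF ⇒ R = (7/9, 0)
3. W lies on line ZF with ZW:WF = 1:3 ⇒ W = (2/3, 0)
2·[WFG] = 1/3, 2·[RPF] = -2/9
[WFG]:[RPF] = 1/3:-2/9 = -3/2

[WFG]:[RPF] = -3/2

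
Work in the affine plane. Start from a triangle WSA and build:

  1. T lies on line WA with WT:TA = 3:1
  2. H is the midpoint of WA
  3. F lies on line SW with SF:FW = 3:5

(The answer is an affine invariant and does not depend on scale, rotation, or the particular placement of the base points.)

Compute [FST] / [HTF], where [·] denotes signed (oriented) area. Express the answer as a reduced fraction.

[FST]:[HTF] = -9/5

Work in coordinates with W = (0, 0), S = (1, 0), A = (0, 1).
1. T lies on line WA with WT:TA = 3:1 ⇒ T = (0, 3/4)
2. H is the midpoint of WA ⇒ H = (0, 1/2)
3. F lies on line SW with SF:FW = 3:5 ⇒ F = (5/8, 0)
2·[FST] = 9/32, 2·[HTF] = -5/32
[FST]:[HTF] = 9/32:-5/32 = -9/5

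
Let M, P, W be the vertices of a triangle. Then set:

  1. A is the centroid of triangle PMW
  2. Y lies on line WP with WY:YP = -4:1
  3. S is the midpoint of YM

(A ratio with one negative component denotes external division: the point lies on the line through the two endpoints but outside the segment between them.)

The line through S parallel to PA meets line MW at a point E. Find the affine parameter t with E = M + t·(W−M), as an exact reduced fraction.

Choose coordinates M = (0, 0), P = (1, 0), W = (0, 1).
1. A is the centroid of triangle PMW ⇒ A = (1/3, 1/3)
2. Y lies on line WP with WY:YP = -4:1 ⇒ Y = (4/3, -1/3)
3. S is the midpoint of YM ⇒ S = (2/3, -1/6)
through S parallel to PA: direction (-2/3, 1/3); meets MW at E = (0, 1/6)
E = M + t·(W−M) with t = 1/6

t = 1/6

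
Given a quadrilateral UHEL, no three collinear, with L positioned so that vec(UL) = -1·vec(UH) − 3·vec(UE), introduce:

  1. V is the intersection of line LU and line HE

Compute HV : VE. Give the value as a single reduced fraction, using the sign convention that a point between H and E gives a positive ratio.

HV:VE = 3

Choose coordinates U = (0, 0), H = (1, 0), E = (0, 1), L = (-1, -3).
1. V is the intersection of line LU and line HE ⇒ V = (1/4, 3/4)
V = H + t·(E−H) with t = 3/4, so HV:VE = t:(1−t) = 3/4:1/4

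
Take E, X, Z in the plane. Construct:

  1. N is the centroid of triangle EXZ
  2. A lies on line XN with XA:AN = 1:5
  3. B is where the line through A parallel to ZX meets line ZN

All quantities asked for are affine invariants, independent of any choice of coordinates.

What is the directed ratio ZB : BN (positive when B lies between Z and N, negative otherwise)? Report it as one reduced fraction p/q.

ZB:BN = 1/5

Work in coordinates with E = (0, 0), X = (1, 0), Z = (0, 1).
1. N is the centroid of triangle EXZ ⇒ N = (1/3, 1/3)
2. A lies on line XN with XA:AN = 1:5 ⇒ A = (8/9, 1/18)
3. B is where the line through A parallel to ZX meets line ZN ⇒ B = (1/18, 8/9)
B = Z + t·(N−Z) with t = 1/6, so ZB:BN = t:(1−t) = 1/6:5/6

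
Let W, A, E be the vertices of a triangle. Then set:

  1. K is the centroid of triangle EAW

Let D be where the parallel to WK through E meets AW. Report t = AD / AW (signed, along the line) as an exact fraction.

t = 2

Work in coordinates with W = (0, 0), A = (1, 0), E = (0, 1).
1. K is the centroid of triangle EAW ⇒ K = (1/3, 1/3)
through E parallel to WK: direction (1/3, 1/3); meets AW at D = (-1, 0)
D = A + t·(W−A) with t = 2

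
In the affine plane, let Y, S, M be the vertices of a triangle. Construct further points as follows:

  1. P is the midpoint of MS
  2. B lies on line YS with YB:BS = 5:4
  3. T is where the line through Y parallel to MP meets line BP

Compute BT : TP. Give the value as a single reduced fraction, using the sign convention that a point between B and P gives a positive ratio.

Work in coordinates with Y = (0, 0), S = (1, 0), M = (0, 1).
1. P is the midpoint of MS ⇒ P = (1/2, 1/2)
2. B lies on line YS with YB:BS = 5:4 ⇒ B = (5/9, 0)
3. T is where the line through Y parallel to MP meets line BP ⇒ T = (5/8, -5/8)
T = B + t·(P−B) with t = -5/4, so BT:TP = t:(1−t) = -5/4:9/4

BT:TP = -5/9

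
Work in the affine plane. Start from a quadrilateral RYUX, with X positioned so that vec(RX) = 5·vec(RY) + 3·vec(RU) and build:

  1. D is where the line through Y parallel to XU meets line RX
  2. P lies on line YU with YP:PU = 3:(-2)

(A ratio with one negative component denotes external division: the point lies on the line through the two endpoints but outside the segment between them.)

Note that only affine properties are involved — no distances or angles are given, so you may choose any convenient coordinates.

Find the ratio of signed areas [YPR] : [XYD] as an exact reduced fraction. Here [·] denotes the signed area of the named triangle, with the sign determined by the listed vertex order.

[YPR]:[XYD] = -5/7

Work in coordinates with R = (0, 0), Y = (1, 0), U = (0, 1), X = (5, 3).
1. D is where the line through Y parallel to XU meets line RX ⇒ D = (-2, -6/5)
2. P lies on line YU with YP:PU = 3:(-2) ⇒ P = (-2, 3)
2·[YPR] = 3, 2·[XYD] = -21/5
[YPR]:[XYD] = 3:-21/5 = -5/7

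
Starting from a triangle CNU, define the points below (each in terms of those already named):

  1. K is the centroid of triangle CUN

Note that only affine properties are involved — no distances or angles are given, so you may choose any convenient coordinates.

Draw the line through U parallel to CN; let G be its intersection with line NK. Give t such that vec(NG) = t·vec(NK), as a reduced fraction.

Work in coordinates with C = (0, 0), N = (1, 0), U = (0, 1).
1. K is the centroid of triangle CUN ⇒ K = (1/3, 1/3)
through U parallel to CN: direction (1, 0); meets NK at G = (-1, 1)
G = N + t·(K−N) with t = 3

t = 3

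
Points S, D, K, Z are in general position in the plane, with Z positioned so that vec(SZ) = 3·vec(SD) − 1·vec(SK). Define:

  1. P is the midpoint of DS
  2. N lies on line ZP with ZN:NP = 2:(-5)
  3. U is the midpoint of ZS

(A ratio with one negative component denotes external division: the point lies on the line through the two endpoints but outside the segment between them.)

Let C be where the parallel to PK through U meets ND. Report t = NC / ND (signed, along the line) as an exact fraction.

t = 31/34

Set S = (0, 0), D = (1, 0), K = (0, 1), Z = (3, -1); any affine frame gives the same invariant.
1. P is the midpoint of DS ⇒ P = (1/2, 0)
2. N lies on line ZP with ZN:NP = 2:(-5) ⇒ N = (14/3, -5/3)
3. U is the midpoint of ZS ⇒ U = (3/2, -1/2)
through U parallel to PK: direction (-1/2, 1); meets ND at C = (45/34, -5/34)
C = N + t·(D−N) with t = 31/34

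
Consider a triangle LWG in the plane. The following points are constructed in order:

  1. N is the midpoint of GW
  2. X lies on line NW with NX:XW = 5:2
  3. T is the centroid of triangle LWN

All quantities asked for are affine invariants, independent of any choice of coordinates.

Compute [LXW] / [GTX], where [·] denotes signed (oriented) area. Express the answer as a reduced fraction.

[LXW]:[GTX] = -1/2

Set L = (0, 0), W = (1, 0), G = (0, 1); any affine frame gives the same invariant.
1. N is the midpoint of GW ⇒ N = (1/2, 1/2)
2. X lies on line NW with NX:XW = 5:2 ⇒ X = (6/7, 1/7)
3. T is the centroid of triangle LWN ⇒ T = (1/2, 1/6)
2·[LXW] = -1/7, 2·[GTX] = 2/7
[LXW]:[GTX] = -1/7:2/7 = -1/2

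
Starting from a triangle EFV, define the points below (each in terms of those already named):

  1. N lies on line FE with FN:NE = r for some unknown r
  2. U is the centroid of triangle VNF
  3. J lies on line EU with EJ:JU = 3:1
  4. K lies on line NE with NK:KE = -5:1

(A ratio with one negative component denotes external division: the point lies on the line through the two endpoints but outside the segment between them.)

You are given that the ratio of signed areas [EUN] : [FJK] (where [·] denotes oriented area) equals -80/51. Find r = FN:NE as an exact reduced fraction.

r = -2/5

Assign E = (0, 0), F = (1, 0), V = (0, 1) — the answer is frame-independent, so this choice is without loss of generality.
1. With FN:NE = r, write λ = r/(r+1) so N = F + λ·(E−F); N is affine-linear in λ
2. U is the centroid of triangle VNF ⇒ U is an affine combination of earlier points and hence also affine-linear in λ
3. J lies on line EU with EJ:JU = 3:1 ⇒ J is an affine combination of earlier points and hence also affine-linear in λ
4. K lies on line NE with NK:KE = -5:1 ⇒ K is an affine combination of earlier points and hence also affine-linear in λ
Every point depending on N is an affine combination of N and λ-independent points, so each such coordinate is linear in λ; the λ² term in each signed area is a multiple of (E−F)×(E−F) = 0, so 2·[EUN] and 2·[FJK] are each linear in λ. Evaluating at λ=0 and λ=1:
  2·[EUN] = 1/3·λ − 1/3,   2·[FJK] = -1/16·λ + 5/16
So [EUN]:[FJK] = (1/3·λ − 1/3) / (-1/16·λ + 5/16). Setting this equal to -80/51:
  1/3·λ − 1/3 = -80/51·(-1/16·λ + 5/16)  ⇒  λ = -2/3
Then r = λ/(1−λ) = (-2/3)/(5/3) = -2/5. Check: with r = -2/5, N = (5/3, 0) and [EUN]:[FJK] = -80/51 as required.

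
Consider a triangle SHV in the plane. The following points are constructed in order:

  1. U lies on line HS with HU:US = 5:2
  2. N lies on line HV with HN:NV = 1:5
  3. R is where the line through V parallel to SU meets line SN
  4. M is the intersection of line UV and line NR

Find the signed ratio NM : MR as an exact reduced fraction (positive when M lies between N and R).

NM:MR = -5/42

Assign S = (0, 0), H = (1, 0), V = (0, 1) — the answer is frame-independent, so this choice is without loss of generality.
1. U lies on line HS with HU:US = 5:2 ⇒ U = (2/7, 0)
2. N lies on line HV with HN:NV = 1:5 ⇒ N = (5/6, 1/6)
3. R is where the line through V parallel to SU meets line SN ⇒ R = (5, 1)
4. M is the intersection of line UV and line NR ⇒ M = (10/37, 2/37)
M = N + t·(R−N) with t = -5/37, so NM:MR = t:(1−t) = -5/37:42/37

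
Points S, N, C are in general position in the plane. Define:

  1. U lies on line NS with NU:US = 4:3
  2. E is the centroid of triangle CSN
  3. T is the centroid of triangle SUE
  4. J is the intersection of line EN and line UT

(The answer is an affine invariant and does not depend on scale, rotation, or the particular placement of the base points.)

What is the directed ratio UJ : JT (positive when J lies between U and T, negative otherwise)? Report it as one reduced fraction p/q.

Assign S = (0, 0), N = (1, 0), C = (0, 1) — the answer is frame-independent, so this choice is without loss of generality.
1. U lies on line NS with NU:US = 4:3 ⇒ U = (3/7, 0)
2. E is the centroid of triangle CSN ⇒ E = (1/3, 1/3)
3. T is the centroid of triangle SUE ⇒ T = (16/63, 1/9)
4. J is the intersection of line EN and line UT ⇒ J = (-5/3, 4/3)
J = U + t·(T−U) with t = 12, so UJ:JT = t:(1−t) = 12:-11

UJ:JT = -12/11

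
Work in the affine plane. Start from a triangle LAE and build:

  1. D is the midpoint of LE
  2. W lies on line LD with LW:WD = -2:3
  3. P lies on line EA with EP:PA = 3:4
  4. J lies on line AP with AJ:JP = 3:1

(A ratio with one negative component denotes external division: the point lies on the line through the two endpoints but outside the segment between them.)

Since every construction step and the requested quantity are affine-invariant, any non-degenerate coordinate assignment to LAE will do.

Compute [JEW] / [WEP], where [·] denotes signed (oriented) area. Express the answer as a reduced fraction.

[JEW]:[WEP] = -4/3

Assign L = (0, 0), A = (1, 0), E = (0, 1) — the answer is frame-independent, so this choice is without loss of generality.
1. D is the midpoint of LE ⇒ D = (0, 1/2)
2. W lies on line LD with LW:WD = -2:3 ⇒ W = (0, -1)
3. P lies on line EA with EP:PA = 3:4 ⇒ P = (3/7, 4/7)
4. J lies on line AP with AJ:JP = 3:1 ⇒ J = (4/7, 3/7)
2·[JEW] = 8/7, 2·[WEP] = -6/7
[JEW]:[WEP] = 8/7:-6/7 = -4/3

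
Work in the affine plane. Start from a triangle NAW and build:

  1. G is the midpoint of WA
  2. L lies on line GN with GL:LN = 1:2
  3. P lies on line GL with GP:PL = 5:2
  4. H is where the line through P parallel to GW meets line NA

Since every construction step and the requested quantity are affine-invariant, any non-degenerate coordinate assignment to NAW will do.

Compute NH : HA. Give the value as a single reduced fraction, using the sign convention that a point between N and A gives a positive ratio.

NH:HA = 16/5

Choose coordinates N = (0, 0), A = (1, 0), W = (0, 1).
1. G is the midpoint of WA ⇒ G = (1/2, 1/2)
2. L lies on line GN with GL:LN = 1:2 ⇒ L = (1/3, 1/3)
3. P lies on line GL with GP:PL = 5:2 ⇒ P = (8/21, 8/21)
4. H is where the line through P parallel to GW meets line NA ⇒ H = (16/21, 0)
H = N + t·(A−N) with t = 16/21, so NH:HA = t:(1−t) = 16/21:5/21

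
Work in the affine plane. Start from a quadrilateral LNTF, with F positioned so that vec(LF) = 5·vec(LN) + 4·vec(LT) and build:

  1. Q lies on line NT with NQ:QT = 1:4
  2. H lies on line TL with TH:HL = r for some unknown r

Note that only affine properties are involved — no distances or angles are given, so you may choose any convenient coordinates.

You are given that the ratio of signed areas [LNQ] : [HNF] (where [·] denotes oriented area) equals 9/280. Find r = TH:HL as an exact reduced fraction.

Set L = (0, 0), N = (1, 0), T = (0, 1), F = (5, 4); any affine frame gives the same invariant.
1. Q lies on line NT with NQ:QT = 1:4 ⇒ Q = (4/5, 1/5)
2. With TH:HL = r, write λ = r/(r+1) so H = T + λ·(L−T); H is affine-linear in λ
Every point depending on H is an affine combination of H and λ-independent points, so each such coordinate is linear in λ; the λ² term in each signed area is a multiple of (L−T)×(L−T) = 0, so 2·[LNQ] and 2·[HNF] are each linear in λ. Evaluating at λ=0 and λ=1:
  2·[LNQ] = 1/5,   2·[HNF] = -4·λ + 8
So [LNQ]:[HNF] = (1/5) / (-4·λ + 8). Setting this equal to 9/280:
  1/5 = 9/280·(-4·λ + 8)  ⇒  λ = 4/9
Then r = λ/(1−λ) = (4/9)/(5/9) = 4/5. Check: with r = 4/5, H = (0, 5/9) and [LNQ]:[HNF] = 9/280 as required.

r = 4/5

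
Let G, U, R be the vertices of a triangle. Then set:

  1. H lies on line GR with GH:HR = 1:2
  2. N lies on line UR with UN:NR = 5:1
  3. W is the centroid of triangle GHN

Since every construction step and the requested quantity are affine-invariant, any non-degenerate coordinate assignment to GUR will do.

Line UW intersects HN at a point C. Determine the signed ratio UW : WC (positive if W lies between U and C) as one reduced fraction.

UW:WC = 29

Assign G = (0, 0), U = (1, 0), R = (0, 1) — the answer is frame-independent, so this choice is without loss of generality.
1. H lies on line GR with GH:HR = 1:2 ⇒ H = (0, 1/3)
2. N lies on line UR with UN:NR = 5:1 ⇒ N = (1/6, 5/6)
3. W is the centroid of triangle GHN ⇒ W = (1/18, 7/18)
line UW meets HN at C = (2/87, 35/87)
W = U + t·(C−U) with t = 29/30, so UW:WC = 29/30:1/30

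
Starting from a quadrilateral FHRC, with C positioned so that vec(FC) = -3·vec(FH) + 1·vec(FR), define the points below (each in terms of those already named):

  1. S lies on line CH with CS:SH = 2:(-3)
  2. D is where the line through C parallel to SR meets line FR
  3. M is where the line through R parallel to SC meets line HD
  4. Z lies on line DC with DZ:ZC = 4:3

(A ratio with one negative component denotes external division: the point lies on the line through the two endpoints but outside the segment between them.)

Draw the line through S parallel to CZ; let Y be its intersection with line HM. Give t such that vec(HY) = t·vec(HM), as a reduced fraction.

t = 9/11

Choose coordinates F = (0, 0), H = (1, 0), R = (0, 1), C = (-3, 1).
1. S lies on line CH with CS:SH = 2:(-3) ⇒ S = (-11, 3)
2. D is where the line through C parallel to SR meets line FR ⇒ D = (0, 5/11)
3. M is where the line through R parallel to SC meets line HD ⇒ M = (-8/3, 5/3)
4. Z lies on line DC with DZ:ZC = 4:3 ⇒ Z = (-12/7, 59/77)
through S parallel to CZ: direction (9/7, -18/77); meets HM at Y = (-2, 15/11)
Y = H + t·(M−H) with t = 9/11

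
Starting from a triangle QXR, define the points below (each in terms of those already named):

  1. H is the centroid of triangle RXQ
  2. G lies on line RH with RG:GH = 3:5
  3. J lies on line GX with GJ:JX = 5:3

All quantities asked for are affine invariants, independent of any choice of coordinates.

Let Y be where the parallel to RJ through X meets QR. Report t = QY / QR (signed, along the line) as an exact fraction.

t = 46/43

Assign Q = (0, 0), X = (1, 0), R = (0, 1) — the answer is frame-independent, so this choice is without loss of generality.
1. H is the centroid of triangle RXQ ⇒ H = (1/3, 1/3)
2. G lies on line RH with RG:GH = 3:5 ⇒ G = (1/8, 3/4)
3. J lies on line GX with GJ:JX = 5:3 ⇒ J = (43/64, 9/32)
through X parallel to RJ: direction (43/64, -23/32); meets QR at Y = (0, 46/43)
Y = Q + t·(R−Q) with t = 46/43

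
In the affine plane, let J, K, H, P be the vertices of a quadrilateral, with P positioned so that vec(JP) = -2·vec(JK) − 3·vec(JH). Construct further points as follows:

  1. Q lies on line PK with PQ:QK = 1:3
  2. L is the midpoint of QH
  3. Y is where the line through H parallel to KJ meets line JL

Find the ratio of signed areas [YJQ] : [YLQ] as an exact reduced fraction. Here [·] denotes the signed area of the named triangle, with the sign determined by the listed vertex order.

Set J = (0, 0), K = (1, 0), H = (0, 1), P = (-2, -3); any affine frame gives the same invariant.
1. Q lies on line PK with PQ:QK = 1:3 ⇒ Q = (-5/4, -9/4)
2. L is the midpoint of QH ⇒ L = (-5/8, -5/8)
3. Y is where the line through H parallel to KJ meets line JL ⇒ Y = (1, 1)
2·[YJQ] = 1, 2·[YLQ] = 13/8
[YJQ]:[YLQ] = 1:13/8 = 8/13

[YJQ]:[YLQ] = 8/13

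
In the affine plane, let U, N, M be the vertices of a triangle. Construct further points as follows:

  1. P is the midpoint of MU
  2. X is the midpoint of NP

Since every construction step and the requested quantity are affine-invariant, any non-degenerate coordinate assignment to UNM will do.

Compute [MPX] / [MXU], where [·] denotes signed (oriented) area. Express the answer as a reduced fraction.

Assign U = (0, 0), N = (1, 0), M = (0, 1) — the answer is frame-independent, so this choice is without loss of generality.
1. P is the midpoint of MU ⇒ P = (0, 1/2)
2. X is the midpoint of NP ⇒ X = (1/2, 1/4)
2·[MPX] = 1/4, 2·[MXU] = -1/2
[MPX]:[MXU] = 1/4:-1/2 = -1/2

[MPX]:[MXU] = -1/2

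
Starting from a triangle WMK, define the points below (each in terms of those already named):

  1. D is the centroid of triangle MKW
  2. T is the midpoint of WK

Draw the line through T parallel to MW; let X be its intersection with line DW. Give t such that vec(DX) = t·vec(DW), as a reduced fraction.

Assign W = (0, 0), M = (1, 0), K = (0, 1) — the answer is frame-independent, so this choice is without loss of generality.
1. D is the centroid of triangle MKW ⇒ D = (1/3, 1/3)
2. T is the midpoint of WK ⇒ T = (0, 1/2)
through T parallel to MW: direction (-1, 0); meets DW at X = (1/2, 1/2)
X = D + t·(W−D) with t = -1/2

t = -1/2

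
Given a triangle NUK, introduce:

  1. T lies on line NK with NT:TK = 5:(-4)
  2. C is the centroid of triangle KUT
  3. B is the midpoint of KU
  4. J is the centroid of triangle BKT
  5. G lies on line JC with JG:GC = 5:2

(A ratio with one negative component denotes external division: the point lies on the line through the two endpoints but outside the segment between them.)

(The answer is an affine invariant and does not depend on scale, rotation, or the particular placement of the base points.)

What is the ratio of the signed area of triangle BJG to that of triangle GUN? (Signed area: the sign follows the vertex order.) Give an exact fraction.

[BJG]:[GUN] = 10/129

Work in coordinates with N = (0, 0), U = (1, 0), K = (0, 1).
1. T lies on line NK with NT:TK = 5:(-4) ⇒ T = (0, 5)
2. C is the centroid of triangle KUT ⇒ C = (1/3, 2)
3. B is the midpoint of KU ⇒ B = (1/2, 1/2)
4. J is the centroid of triangle BKT ⇒ J = (1/6, 13/6)
5. G lies on line JC with JG:GC = 5:2 ⇒ G = (2/7, 43/21)
2·[BJG] = -10/63, 2·[GUN] = -43/21
[BJG]:[GUN] = -10/63:-43/21 = 10/129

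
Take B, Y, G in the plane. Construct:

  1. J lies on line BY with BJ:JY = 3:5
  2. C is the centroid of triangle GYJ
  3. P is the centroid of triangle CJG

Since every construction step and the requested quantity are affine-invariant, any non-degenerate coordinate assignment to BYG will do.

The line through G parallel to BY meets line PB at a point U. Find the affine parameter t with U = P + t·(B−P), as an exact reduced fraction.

Choose coordinates B = (0, 0), Y = (1, 0), G = (0, 1).
1. J lies on line BY with BJ:JY = 3:5 ⇒ J = (3/8, 0)
2. C is the centroid of triangle GYJ ⇒ C = (11/24, 1/3)
3. P is the centroid of triangle CJG ⇒ P = (5/18, 4/9)
through G parallel to BY: direction (1, 0); meets PB at U = (5/8, 1)
U = P + t·(B−P) with t = -5/4

t = -5/4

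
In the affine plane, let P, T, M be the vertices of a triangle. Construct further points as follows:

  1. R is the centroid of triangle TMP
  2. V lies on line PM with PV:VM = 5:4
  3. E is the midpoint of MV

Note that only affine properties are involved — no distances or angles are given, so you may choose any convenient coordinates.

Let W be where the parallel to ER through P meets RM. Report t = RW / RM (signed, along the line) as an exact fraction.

t = -7/2

Work in coordinates with P = (0, 0), T = (1, 0), M = (0, 1).
1. R is the centroid of triangle TMP ⇒ R = (1/3, 1/3)
2. V lies on line PM with PV:VM = 5:4 ⇒ V = (0, 5/9)
3. E is the midpoint of MV ⇒ E = (0, 7/9)
through P parallel to ER: direction (1/3, -4/9); meets RM at W = (3/2, -2)
W = R + t·(M−R) with t = -7/2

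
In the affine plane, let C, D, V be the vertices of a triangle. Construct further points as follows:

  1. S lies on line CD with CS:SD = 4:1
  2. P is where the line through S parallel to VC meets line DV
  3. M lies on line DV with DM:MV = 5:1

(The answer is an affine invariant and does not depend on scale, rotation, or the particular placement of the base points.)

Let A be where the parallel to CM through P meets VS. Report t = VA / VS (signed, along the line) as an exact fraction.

t = 24/25

Assign C = (0, 0), D = (1, 0), V = (0, 1) — the answer is frame-independent, so this choice is without loss of generality.
1. S lies on line CD with CS:SD = 4:1 ⇒ S = (4/5, 0)
2. P is where the line through S parallel to VC meets line DV ⇒ P = (4/5, 1/5)
3. M lies on line DV with DM:MV = 5:1 ⇒ M = (1/6, 5/6)
through P parallel to CM: direction (1/6, 5/6); meets VS at A = (96/125, 1/25)
A = V + t·(S−V) with t = 24/25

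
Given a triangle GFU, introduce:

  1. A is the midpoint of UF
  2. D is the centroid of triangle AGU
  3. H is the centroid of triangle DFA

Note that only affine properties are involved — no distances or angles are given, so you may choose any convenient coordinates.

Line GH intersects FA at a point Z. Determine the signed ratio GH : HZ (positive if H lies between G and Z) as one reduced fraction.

GH:HZ = 8

Work in coordinates with G = (0, 0), F = (1, 0), U = (0, 1).
1. A is the midpoint of UF ⇒ A = (1/2, 1/2)
2. D is the centroid of triangle AGU ⇒ D = (1/6, 1/2)
3. H is the centroid of triangle DFA ⇒ H = (5/9, 1/3)
line GH meets FA at Z = (5/8, 3/8)
H = G + t·(Z−G) with t = 8/9, so GH:HZ = 8/9:1/9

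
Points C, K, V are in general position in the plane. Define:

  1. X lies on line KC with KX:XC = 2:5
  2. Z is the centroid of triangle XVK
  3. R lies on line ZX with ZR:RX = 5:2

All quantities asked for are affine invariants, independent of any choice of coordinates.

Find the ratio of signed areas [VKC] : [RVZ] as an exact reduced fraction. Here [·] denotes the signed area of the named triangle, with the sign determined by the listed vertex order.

Work in coordinates with C = (0, 0), K = (1, 0), V = (0, 1).
1. X lies on line KC with KX:XC = 2:5 ⇒ X = (5/7, 0)
2. Z is the centroid of triangle XVK ⇒ Z = (4/7, 1/3)
3. R lies on line ZX with ZR:RX = 5:2 ⇒ R = (33/49, 2/21)
2·[VKC] = -1, 2·[RVZ] = -10/147
[VKC]:[RVZ] = -1:-10/147 = 147/10

[VKC]:[RVZ] = 147/10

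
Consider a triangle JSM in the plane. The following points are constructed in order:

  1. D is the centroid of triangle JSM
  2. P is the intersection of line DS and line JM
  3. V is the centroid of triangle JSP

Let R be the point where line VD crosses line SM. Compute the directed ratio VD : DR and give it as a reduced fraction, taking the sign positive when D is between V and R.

VD:DR = 1/2

Choose coordinates J = (0, 0), S = (1, 0), M = (0, 1).
1. D is the centroid of triangle JSM ⇒ D = (1/3, 1/3)
2. P is the intersection of line DS and line JM ⇒ P = (0, 1/2)
3. V is the centroid of triangle JSP ⇒ V = (1/3, 1/6)
line VD meets SM at R = (1/3, 2/3)
D = V + t·(R−V) with t = 1/3, so VD:DR = 1/3:2/3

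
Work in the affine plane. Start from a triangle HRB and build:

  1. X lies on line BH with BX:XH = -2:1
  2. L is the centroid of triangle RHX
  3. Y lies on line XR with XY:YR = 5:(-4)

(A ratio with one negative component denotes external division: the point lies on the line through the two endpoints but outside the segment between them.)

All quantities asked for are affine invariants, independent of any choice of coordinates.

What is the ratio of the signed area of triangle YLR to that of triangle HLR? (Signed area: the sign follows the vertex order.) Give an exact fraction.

Set H = (0, 0), R = (1, 0), B = (0, 1); any affine frame gives the same invariant.
1. X lies on line BH with BX:XH = -2:1 ⇒ X = (0, -1)
2. L is the centroid of triangle RHX ⇒ L = (1/3, -1/3)
3. Y lies on line XR with XY:YR = 5:(-4) ⇒ Y = (5, 4)
2·[YLR] = 4/3, 2·[HLR] = 1/3
[YLR]:[HLR] = 4/3:1/3 = 4

[YLR]:[HLR] = 4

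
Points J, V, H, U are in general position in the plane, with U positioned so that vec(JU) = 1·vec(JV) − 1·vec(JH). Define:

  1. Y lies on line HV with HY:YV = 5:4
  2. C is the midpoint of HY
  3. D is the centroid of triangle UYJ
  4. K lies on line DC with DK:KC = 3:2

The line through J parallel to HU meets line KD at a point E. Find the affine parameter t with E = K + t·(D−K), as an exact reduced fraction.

t = 13/3

Set J = (0, 0), V = (1, 0), H = (0, 1), U = (1, -1); any affine frame gives the same invariant.
1. Y lies on line HV with HY:YV = 5:4 ⇒ Y = (5/9, 4/9)
2. C is the midpoint of HY ⇒ C = (5/18, 13/18)
3. D is the centroid of triangle UYJ ⇒ D = (14/27, -5/27)
4. K lies on line DC with DK:KC = 3:2 ⇒ K = (101/270, 97/270)
through J parallel to HU: direction (1, -2); meets KD at E = (1, -2)
E = K + t·(D−K) with t = 13/3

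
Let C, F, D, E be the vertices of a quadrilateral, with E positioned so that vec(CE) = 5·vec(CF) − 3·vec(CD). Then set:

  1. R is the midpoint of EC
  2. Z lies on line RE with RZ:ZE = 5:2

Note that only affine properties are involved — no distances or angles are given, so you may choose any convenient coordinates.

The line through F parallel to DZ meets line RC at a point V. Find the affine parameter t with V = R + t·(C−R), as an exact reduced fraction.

t = -3/7

Set C = (0, 0), F = (1, 0), D = (0, 1), E = (5, -3); any affine frame gives the same invariant.
1. R is the midpoint of EC ⇒ R = (5/2, -3/2)
2. Z lies on line RE with RZ:ZE = 5:2 ⇒ Z = (30/7, -18/7)
through F parallel to DZ: direction (30/7, -25/7); meets RC at V = (25/7, -15/7)
V = R + t·(C−R) with t = -3/7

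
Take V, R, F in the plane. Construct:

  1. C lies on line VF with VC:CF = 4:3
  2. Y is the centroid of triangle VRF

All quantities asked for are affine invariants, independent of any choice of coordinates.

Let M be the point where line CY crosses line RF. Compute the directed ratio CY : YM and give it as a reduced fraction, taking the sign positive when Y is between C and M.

Set V = (0, 0), R = (1, 0), F = (0, 1); any affine frame gives the same invariant.
1. C lies on line VF with VC:CF = 4:3 ⇒ C = (0, 4/7)
2. Y is the centroid of triangle VRF ⇒ Y = (1/3, 1/3)
line CY meets RF at M = (3/2, -1/2)
Y = C + t·(M−C) with t = 2/9, so CY:YM = 2/9:7/9

CY:YM = 2/7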